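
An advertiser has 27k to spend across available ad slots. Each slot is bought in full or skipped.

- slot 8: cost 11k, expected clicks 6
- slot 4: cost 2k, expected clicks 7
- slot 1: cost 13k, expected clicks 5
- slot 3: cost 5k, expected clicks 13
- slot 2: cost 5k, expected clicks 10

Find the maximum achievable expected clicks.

This is a 0-1 knapsack instance.
slot 8 + slot 4 + slot 3 + slot 2: cost 11 + 2 + 5 + 5 = 23 ≤ 27, expected clicks 6 + 7 + 13 + 10 = 36.
slot 4 + slot 3 + slot 2: cost 2 + 5 + 5 = 12 ≤ 27, expected clicks 7 + 13 + 10 = 30.
slot 4 + slot 1 + slot 3 + slot 2: cost 2 + 13 + 5 + 5 = 25 ≤ 27, expected clicks 7 + 5 + 13 + 10 = 35.
Best is slot 8, slot 4, slot 3, and slot 2 with total expected clicks 36.

36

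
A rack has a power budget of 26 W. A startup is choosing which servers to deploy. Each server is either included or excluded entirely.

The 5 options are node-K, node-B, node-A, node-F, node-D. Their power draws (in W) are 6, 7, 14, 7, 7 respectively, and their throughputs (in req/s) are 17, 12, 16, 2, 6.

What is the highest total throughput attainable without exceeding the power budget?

35

node-K + node-B + node-D: power draw 6 + 7 + 7 = 20 ≤ 26, throughput 17 + 12 + 6 = 35.
node-K + node-A: power draw 6 + 14 = 20 ≤ 26, throughput 17 + 16 = 33.
Best is node-K, node-B, and node-D with total throughput 35.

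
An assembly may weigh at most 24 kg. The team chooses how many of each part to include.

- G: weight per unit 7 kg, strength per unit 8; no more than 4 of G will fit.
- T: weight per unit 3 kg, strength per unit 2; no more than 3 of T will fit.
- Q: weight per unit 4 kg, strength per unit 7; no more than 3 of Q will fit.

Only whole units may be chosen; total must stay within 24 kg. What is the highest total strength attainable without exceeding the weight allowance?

1×G, 1×T, and 3×Q: weight 22 ≤ 24, strength 1·8 + 1·2 + 3·7 = 31.
2×G and 2×Q: weight 22 ≤ 24, strength 2·8 + 2·7 = 30.
Best is 31.

31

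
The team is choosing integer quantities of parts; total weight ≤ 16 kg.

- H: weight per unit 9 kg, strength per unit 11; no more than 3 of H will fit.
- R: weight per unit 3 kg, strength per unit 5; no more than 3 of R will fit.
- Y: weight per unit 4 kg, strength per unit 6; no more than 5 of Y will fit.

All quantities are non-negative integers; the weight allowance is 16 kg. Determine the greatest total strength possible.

1×R and 3×Y: weight 15 ≤ 16, strength 1·5 + 3·6 = 23.
4×Y: weight 16 ≤ 16, strength 4·6 = 24.
Best is 24.

24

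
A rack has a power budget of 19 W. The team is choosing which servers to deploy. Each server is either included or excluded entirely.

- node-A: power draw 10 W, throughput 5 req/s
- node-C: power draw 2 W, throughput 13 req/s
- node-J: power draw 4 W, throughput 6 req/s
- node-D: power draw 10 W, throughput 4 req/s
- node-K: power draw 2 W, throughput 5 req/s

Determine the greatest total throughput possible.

node-C + node-J + node-D + node-K: power draw 2 + 4 + 10 + 2 = 18 ≤ 19, throughput 13 + 6 + 4 + 5 = 28.
node-A + node-C + node-J + node-K: power draw 10 + 2 + 4 + 2 = 18 ≤ 19, throughput 5 + 13 + 6 + 5 = 29.
Best is node-A, node-C, node-J, and node-K with total throughput 29.

29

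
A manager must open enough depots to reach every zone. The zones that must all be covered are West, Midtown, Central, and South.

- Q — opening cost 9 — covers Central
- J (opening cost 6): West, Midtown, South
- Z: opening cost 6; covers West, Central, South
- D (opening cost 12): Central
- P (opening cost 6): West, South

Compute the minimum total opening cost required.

Choose J and Z: together they cover West, Midtown, Central, South — every zone.
Total opening cost: 6 + 6 = 12.
No cover costs less than 12.

12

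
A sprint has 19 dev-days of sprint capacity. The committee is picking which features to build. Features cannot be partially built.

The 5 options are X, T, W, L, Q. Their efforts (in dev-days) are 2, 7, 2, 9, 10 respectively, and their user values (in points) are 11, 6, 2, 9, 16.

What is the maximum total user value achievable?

Take X, T, and Q: effort 2 + 7 + 10 = 19 ≤ 19, user value 11 + 6 + 16 = 33.
No other feasible combination does better.

33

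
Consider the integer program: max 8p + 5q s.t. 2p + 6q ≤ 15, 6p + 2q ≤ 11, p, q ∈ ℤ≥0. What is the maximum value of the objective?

Relaxing integrality, the LP optimum is 19.62 at (p,q) = (1.12, 2.12), which is not an integer point.
(p,q)=(1,2): 2·1+6·2=14≤15, 6·1+2·2=10≤11, objective 18.
(p,q)=(1,1): 2·1+6·1=8≤15, 6·1+2·1=8≤11, objective 13.
(p,q)=(0,2): 2·0+6·2=12≤15, 6·0+2·2=4≤11, objective 10.
(p,q)=(0,1): 2·0+6·1=6≤15, 6·0+2·1=2≤11, objective 5.
No feasible integer point exceeds 18.

18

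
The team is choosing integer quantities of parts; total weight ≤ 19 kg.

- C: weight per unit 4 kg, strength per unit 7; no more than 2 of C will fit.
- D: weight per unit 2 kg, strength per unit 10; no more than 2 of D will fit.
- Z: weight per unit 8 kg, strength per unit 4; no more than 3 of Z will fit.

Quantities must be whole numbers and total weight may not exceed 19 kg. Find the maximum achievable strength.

34

This is a bounded integer knapsack.
Take 2×C and 2×D: weight 12 ≤ 19, strength 2·7 + 2·10 = 34.
D has the best ratio (10/2) and is taken to its limit of 2; remaining capacity is filled optimally with the others.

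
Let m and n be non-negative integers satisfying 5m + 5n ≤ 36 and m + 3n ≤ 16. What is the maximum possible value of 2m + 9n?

The continuous relaxation peaks at (0, 5.33) with value 48.00; rounding to a feasible lattice point costs some objective.
(m,n)=(1,5): 5·1+5·5=30≤36, 1·1+3·5=16≤16, objective 47.
(m,n)=(0,5): 5·0+5·5=25≤36, 1·0+3·5=15≤16, objective 45.
The best lattice point is (1,5), giving 47.

47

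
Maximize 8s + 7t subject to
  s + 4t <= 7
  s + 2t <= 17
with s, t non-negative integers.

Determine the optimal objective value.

(s,t)=(7,0): 1·7+4·0=7≤7, 1·7+2·0=7≤17, objective 56.
(s,t)=(6,0): 1·6+4·0=6≤7, 1·6+2·0=6≤17, objective 48.
No feasible integer point exceeds 56.

56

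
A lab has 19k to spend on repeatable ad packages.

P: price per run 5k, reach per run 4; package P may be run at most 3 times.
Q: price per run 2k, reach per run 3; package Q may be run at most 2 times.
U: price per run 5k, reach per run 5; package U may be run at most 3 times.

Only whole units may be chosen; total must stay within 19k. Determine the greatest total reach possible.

21

Take 2×Q and 3×U: price 19 ≤ 19, reach 2·3 + 3·5 = 21.
Q has the best ratio (3/2) and is taken to its limit of 2; remaining capacity is filled optimally with the others.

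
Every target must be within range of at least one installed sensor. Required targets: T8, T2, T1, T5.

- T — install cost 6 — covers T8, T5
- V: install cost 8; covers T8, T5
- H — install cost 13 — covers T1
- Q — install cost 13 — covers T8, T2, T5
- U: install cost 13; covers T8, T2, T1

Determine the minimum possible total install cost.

19

Choose T and U: together they cover T8, T2, T1, T5 — every target.
Total install cost: 6 + 13 = 19.
No cover costs less than 19.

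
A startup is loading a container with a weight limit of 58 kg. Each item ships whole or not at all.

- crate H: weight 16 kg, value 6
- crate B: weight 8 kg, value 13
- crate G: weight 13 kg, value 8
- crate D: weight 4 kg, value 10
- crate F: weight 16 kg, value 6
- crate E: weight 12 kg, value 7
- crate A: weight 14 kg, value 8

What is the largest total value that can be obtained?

46

Take crate B, crate G, crate D, crate E, and crate A: weight 8 + 13 + 4 + 12 + 14 = 51 ≤ 58, value 13 + 8 + 10 + 7 + 8 = 46.
No other feasible combination does better.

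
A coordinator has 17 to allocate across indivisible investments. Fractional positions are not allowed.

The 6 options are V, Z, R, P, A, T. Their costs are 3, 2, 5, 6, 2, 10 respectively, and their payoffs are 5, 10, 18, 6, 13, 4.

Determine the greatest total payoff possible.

V + Z + R + A: cost 3 + 2 + 5 + 2 = 12 ≤ 17, payoff 5 + 10 + 18 + 13 = 46.
Z + R + P + A: cost 2 + 5 + 6 + 2 = 15 ≤ 17, payoff 10 + 18 + 6 + 13 = 47.
Best is Z, R, P, and A with total payoff 47.

47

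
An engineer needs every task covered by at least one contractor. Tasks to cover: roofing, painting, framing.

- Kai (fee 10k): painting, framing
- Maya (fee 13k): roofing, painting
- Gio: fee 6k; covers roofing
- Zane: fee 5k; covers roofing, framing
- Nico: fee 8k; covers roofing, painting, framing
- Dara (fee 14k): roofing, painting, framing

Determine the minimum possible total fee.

The greedy cost-per-new-task heuristic would pick Zane and Nico for 13, but a cheaper cover exists.
Nico alone covers roofing, painting, framing — every task.
Total fee: 8.
No cover costs less than 8.

8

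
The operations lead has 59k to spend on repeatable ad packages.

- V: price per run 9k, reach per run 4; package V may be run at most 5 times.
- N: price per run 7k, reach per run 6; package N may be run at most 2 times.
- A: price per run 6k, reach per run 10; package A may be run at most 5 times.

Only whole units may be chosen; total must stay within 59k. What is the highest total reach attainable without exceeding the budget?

This is a bounded integer knapsack.
2×V, 1×N, and 5×A: price 55 ≤ 59, reach 2·4 + 1·6 + 5·10 = 64.
1×V, 2×N, and 5×A: price 53 ≤ 59, reach 1·4 + 2·6 + 5·10 = 66.
Best is 66.

66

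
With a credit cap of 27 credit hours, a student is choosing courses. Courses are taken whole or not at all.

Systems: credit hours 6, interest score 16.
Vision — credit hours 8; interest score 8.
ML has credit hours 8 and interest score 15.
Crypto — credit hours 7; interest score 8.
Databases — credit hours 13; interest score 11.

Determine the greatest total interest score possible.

This is an integer program with binary decision variables.
Allowing fractional choices, the relaxed optimum would be about 45.0, but courses are indivisible.
Systems + ML + Crypto: credit hours 6 + 8 + 7 = 21 ≤ 27, interest score 16 + 15 + 8 = 39.
Systems + ML + Databases: credit hours 6 + 8 + 13 = 27 ≤ 27, interest score 16 + 15 + 11 = 42.
Best is Systems, ML, and Databases with total interest score 42.

42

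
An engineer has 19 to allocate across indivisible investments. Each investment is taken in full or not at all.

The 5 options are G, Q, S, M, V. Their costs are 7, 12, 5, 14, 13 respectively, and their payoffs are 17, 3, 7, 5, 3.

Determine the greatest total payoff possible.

24

Allowing fractional choices, the relaxed optimum would be about 26.5, but investments are indivisible.
G + Q: cost 7 + 12 = 19 ≤ 19, payoff 17 + 3 = 20.
G: cost 7 ≤ 19, payoff 17.
G + S: cost 7 + 5 = 12 ≤ 19, payoff 17 + 7 = 24.
Best is G and S with total payoff 24.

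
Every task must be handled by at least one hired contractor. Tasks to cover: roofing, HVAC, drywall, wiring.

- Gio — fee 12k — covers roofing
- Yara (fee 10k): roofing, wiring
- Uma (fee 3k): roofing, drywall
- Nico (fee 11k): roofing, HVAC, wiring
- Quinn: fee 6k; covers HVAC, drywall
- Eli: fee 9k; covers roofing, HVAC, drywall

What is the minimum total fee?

14

Choose Uma and Nico: together they cover roofing, HVAC, drywall, wiring — every task.
Total fee: 3 + 11 = 14.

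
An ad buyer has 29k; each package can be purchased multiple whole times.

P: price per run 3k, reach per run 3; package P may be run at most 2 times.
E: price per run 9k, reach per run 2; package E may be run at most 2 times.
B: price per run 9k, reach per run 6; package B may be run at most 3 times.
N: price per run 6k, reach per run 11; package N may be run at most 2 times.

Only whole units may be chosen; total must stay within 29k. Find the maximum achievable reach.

Take 2×P, 1×B, and 2×N: price 27 ≤ 29, reach 2·3 + 1·6 + 2·11 = 34.
N has the best ratio (11/6) and is taken to its limit of 2; remaining capacity is filled optimally with the others.

34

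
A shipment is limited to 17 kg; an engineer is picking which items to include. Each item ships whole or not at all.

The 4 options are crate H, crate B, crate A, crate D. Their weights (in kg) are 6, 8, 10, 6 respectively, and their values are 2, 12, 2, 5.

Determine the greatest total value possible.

17

Allowing fractional choices, the relaxed optimum would be about 18.0, but items are indivisible.
crate B + crate D: weight 8 + 6 = 14 ≤ 17, value 12 + 5 = 17.
crate H + crate B: weight 6 + 8 = 14 ≤ 17, value 2 + 12 = 14.
crate B: weight 8 ≤ 17, value 12.
Best is crate B and crate D with total value 17.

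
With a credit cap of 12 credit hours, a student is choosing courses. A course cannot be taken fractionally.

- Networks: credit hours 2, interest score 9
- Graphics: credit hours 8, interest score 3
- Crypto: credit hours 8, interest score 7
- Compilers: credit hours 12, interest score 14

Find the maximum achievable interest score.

Treat it as a binary knapsack problem.
Allowing fractional choices, the relaxed optimum would be about 20.7, but courses are indivisible.
Networks + Crypto: credit hours 2 + 8 = 10 ≤ 12, interest score 9 + 7 = 16.
Networks + Graphics: credit hours 2 + 8 = 10 ≤ 12, interest score 9 + 3 = 12.
Compilers: credit hours 12 ≤ 12, interest score 14.
Best is Networks and Crypto with total interest score 16.

16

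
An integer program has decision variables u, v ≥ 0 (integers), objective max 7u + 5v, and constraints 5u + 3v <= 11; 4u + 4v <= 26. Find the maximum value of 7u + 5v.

17

(u,v)=(1,2) is feasible, giving 17.
(u,v)=(0,3) is feasible, giving 15.
(u,v)=(1,1) is feasible, giving 12.
Maximum is 17 at (u,v)=(1,2).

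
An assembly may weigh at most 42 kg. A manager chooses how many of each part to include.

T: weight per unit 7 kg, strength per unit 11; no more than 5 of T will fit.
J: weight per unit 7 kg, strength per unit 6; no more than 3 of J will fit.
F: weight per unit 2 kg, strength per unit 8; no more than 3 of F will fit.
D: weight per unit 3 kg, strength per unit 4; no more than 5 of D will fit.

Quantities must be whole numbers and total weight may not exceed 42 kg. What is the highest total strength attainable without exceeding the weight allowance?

79

3×T, 3×F, and 5×D: weight 42 ≤ 42, strength 3·11 + 3·8 + 5·4 = 77.
5×T and 3×F: weight 41 ≤ 42, strength 5·11 + 3·8 = 79.
Best is 79.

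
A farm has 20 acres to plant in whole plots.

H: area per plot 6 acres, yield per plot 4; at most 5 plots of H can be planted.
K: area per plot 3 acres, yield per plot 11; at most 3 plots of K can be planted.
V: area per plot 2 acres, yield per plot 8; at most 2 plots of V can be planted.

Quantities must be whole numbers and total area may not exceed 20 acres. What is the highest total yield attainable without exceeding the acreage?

V has the best ratio (8/2); taking only V gives at most 2×8 = 16 (stopped by the supply cap of 2).
Mixing does better — 1×H, 3×K, and 2×V: area 19 ≤ 20, yield 1·4 + 3·11 + 2·8 = 53.

53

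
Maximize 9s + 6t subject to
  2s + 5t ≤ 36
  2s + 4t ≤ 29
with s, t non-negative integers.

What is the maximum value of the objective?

126

(s,t)=(14,0): 2·14+5·0=28≤36, 2·14+4·0=28≤29, objective 126.
(s,t)=(13,0): 2·13+5·0=26≤36, 2·13+4·0=26≤29, objective 117.
Maximum is 126 at (s,t)=(14,0).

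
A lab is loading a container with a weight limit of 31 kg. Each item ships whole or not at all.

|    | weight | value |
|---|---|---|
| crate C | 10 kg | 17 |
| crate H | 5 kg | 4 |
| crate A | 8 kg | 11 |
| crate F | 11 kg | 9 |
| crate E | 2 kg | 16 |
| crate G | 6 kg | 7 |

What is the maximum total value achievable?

55

This is an integer program with binary decision variables.
crate C + crate H + crate A + crate E + crate G: weight 10 + 5 + 8 + 2 + 6 = 31 ≤ 31, value 17 + 4 + 11 + 16 + 7 = 55.
crate C + crate A + crate F + crate E: weight 10 + 8 + 11 + 2 = 31 ≤ 31, value 17 + 11 + 9 + 16 = 53.
crate C + crate A + crate E + crate G: weight 10 + 8 + 2 + 6 = 26 ≤ 31, value 17 + 11 + 16 + 7 = 51.
Best is crate C, crate H, crate A, crate E, and crate G with total value 55.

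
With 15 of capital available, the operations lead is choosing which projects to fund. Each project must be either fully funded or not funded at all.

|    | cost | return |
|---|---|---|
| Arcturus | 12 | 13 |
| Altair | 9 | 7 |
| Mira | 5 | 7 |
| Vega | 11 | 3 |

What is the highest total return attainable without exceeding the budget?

14

Allowing fractional choices, the relaxed optimum would be about 17.8, but projects are indivisible.
Altair + Mira: cost 9 + 5 = 14 ≤ 15, return 7 + 7 = 14.
Arcturus: cost 12 ≤ 15, return 13.
Best is Altair and Mira with total return 14.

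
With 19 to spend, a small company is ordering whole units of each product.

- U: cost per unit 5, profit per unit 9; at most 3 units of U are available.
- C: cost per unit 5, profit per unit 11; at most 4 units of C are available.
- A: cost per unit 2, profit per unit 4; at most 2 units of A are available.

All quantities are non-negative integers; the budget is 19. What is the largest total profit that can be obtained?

Take 3×C and 2×A: cost 19 ≤ 19, profit 3·11 + 2·4 = 41.
No other integer combination yields more.

41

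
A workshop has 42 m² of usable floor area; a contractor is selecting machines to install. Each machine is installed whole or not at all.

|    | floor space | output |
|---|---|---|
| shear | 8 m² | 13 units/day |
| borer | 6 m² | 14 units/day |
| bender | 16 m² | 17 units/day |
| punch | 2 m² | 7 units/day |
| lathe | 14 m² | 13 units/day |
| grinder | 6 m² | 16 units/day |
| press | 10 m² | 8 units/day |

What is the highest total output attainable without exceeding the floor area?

Take shear, borer, bender, punch, and grinder: floor space 8 + 6 + 16 + 2 + 6 = 38 ≤ 42, output 13 + 14 + 17 + 7 + 16 = 67.
No other feasible combination does better.

67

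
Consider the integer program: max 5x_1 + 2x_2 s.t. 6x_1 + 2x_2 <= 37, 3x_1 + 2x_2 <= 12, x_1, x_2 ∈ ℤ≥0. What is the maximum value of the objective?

20

(x_1,x_2)=(4,0): 6·4+2·0=24≤37, 3·4+2·0=12≤12, objective 20.
(x_1,x_2)=(3,1): 6·3+2·1=20≤37, 3·3+2·1=11≤12, objective 17.
(x_1,x_2)=(3,0): 6·3+2·0=18≤37, 3·3+2·0=9≤12, objective 15.
No feasible integer point exceeds 20.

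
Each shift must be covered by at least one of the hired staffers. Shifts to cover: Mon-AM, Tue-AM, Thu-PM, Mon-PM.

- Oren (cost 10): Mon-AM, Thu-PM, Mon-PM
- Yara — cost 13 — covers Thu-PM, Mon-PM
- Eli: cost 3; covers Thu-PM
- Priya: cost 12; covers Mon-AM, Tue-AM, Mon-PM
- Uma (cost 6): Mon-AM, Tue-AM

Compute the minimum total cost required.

15

This is a weighted set-cover instance.
The greedy cost-per-new-shift heuristic would pick Eli, Uma, and Oren for 19, but a cheaper cover exists.
Choose Eli and Priya: together they cover Mon-AM, Tue-AM, Thu-PM, Mon-PM — every shift.
Total cost: 3 + 12 = 15.
No cover costs less than 15.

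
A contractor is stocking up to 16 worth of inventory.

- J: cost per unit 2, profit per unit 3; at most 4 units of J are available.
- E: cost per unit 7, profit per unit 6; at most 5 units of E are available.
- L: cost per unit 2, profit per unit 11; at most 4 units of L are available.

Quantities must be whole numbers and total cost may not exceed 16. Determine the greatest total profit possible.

56

4×J and 4×L: cost 16 ≤ 16, profit 4·3 + 4·11 = 56.
3×J and 4×L: cost 14 ≤ 16, profit 3·3 + 4·11 = 53.
Best is 56.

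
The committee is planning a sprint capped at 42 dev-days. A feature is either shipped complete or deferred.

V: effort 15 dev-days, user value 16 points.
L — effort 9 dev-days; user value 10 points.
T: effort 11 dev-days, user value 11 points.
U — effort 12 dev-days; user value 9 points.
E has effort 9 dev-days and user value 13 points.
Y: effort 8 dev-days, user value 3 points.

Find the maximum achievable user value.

43

Allowing fractional choices, the relaxed optimum would be about 48.0, but features are indivisible.
V + T + E: effort 15 + 11 + 9 = 35 ≤ 42, user value 16 + 11 + 13 = 40.
V + L + E + Y: effort 15 + 9 + 9 + 8 = 41 ≤ 42, user value 16 + 10 + 13 + 3 = 42.
L + T + U + E: effort 9 + 11 + 12 + 9 = 41 ≤ 42, user value 10 + 11 + 9 + 13 = 43.
Best is L, T, U, and E with total user value 43.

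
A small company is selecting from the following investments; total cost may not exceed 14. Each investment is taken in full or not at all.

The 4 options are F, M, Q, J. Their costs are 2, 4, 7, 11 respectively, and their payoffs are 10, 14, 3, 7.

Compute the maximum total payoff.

27

Take F, M, and Q: cost 2 + 4 + 7 = 13 ≤ 14, payoff 10 + 14 + 3 = 27.
No other feasible combination does better.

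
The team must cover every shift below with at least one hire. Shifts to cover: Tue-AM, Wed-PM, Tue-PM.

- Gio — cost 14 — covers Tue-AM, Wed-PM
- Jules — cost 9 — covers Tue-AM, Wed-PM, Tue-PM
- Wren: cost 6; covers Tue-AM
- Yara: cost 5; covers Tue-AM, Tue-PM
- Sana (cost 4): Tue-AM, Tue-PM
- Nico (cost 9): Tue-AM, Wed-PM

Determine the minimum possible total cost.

9

This is an integer covering problem.
The greedy cost-per-new-shift heuristic would pick Sana and Jules for 13, but a cheaper cover exists.
Jules alone covers Tue-AM, Wed-PM, Tue-PM — every shift.
Total cost: 9.
No cover costs less than 9.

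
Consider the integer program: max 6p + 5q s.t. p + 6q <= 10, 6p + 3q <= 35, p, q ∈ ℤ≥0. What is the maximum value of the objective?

Relaxing integrality, the LP optimum is 36.52 at (p,q) = (5.45, 0.758), which is not an integer point.
(p,q)=(5,0) is feasible, giving 30.
(p,q)=(4,1) is feasible, giving 29.
(p,q)=(4,0) is feasible, giving 24.
No feasible integer point exceeds 30.

30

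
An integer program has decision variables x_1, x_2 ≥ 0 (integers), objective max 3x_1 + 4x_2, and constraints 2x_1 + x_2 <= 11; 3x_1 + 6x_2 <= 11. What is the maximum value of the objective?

The continuous relaxation peaks at (3.67, 0) with value 11.00; rounding to a feasible lattice point costs some objective.
(x_1,x_2)=(3,0): 2·3+1·0=6≤11, 3·3+6·0=9≤11, objective 9.
(x_1,x_2)=(2,0): 2·2+1·0=4≤11, 3·2+6·0=6≤11, objective 6.
The best lattice point is (3,0), giving 9.

9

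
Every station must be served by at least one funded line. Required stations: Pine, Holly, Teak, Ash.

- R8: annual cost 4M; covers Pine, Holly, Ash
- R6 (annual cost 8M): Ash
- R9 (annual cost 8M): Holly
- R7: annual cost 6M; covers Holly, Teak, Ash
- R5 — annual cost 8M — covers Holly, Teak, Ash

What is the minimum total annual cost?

10

Choose R8 and R7: together they cover Pine, Holly, Teak, Ash — every station.
Total annual cost: 4 + 6 = 10.
No cover costs less than 10.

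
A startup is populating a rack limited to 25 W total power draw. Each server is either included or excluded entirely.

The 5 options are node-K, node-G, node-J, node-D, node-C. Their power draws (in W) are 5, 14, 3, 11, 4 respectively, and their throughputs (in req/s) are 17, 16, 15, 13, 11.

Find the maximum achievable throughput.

Allowing fractional choices, the relaxed optimum would be about 58.3, but servers are indivisible.
node-K + node-G + node-J: power draw 5 + 14 + 3 = 22 ≤ 25, throughput 17 + 16 + 15 = 48.
node-K + node-J + node-D: power draw 5 + 3 + 11 = 19 ≤ 25, throughput 17 + 15 + 13 = 45.
node-K + node-J + node-D + node-C: power draw 5 + 3 + 11 + 4 = 23 ≤ 25, throughput 17 + 15 + 13 + 11 = 56.
Best is node-K, node-J, node-D, and node-C with total throughput 56.

56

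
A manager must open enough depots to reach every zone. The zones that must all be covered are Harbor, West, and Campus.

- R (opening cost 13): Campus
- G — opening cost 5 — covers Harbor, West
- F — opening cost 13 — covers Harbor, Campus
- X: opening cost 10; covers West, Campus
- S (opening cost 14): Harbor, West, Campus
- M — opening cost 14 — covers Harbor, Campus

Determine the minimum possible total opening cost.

14

The greedy cost-per-new-zone heuristic would pick G and X for 15, but a cheaper cover exists.
S alone covers Harbor, West, Campus — every zone.
Total opening cost: 14.
No cover costs less than 14.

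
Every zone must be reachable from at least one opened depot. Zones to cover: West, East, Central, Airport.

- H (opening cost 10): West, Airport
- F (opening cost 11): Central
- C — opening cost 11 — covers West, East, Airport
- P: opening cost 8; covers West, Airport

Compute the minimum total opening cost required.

22

This is an integer covering problem.
Choose F and C: together they cover West, East, Central, Airport — every zone.
Total opening cost: 11 + 11 = 22.
No cover costs less than 22.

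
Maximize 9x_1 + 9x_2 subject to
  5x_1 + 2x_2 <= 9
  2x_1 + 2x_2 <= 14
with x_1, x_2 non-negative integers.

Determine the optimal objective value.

36

The continuous relaxation peaks at (0, 4.5) with value 40.50; rounding to a feasible lattice point costs some objective.
(x_1,x_2)=(0,4): 5·0+2·4=8≤9, 2·0+2·4=8≤14, objective 36.
(x_1,x_2)=(0,3): 5·0+2·3=6≤9, 2·0+2·3=6≤14, objective 27.
The best lattice point is (0,4), giving 36.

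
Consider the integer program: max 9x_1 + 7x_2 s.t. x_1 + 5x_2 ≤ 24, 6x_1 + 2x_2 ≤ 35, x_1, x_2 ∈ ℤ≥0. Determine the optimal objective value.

Relaxing integrality, the LP optimum is 68.07 at (x_1,x_2) = (4.54, 3.89), which is not an integer point.
(x_1,x_2)=(4,4): 1·4+5·4=24≤24, 6·4+2·4=32≤35, objective 64.
(x_1,x_2)=(5,2): 1·5+5·2=15≤24, 6·5+2·2=34≤35, objective 59.
(x_1,x_2)=(4,3): 1·4+5·3=19≤24, 6·4+2·3=30≤35, objective 57.
(x_1,x_2)=(3,4): 1·3+5·4=23≤24, 6·3+2·4=26≤35, objective 55.
No feasible integer point exceeds 64.

64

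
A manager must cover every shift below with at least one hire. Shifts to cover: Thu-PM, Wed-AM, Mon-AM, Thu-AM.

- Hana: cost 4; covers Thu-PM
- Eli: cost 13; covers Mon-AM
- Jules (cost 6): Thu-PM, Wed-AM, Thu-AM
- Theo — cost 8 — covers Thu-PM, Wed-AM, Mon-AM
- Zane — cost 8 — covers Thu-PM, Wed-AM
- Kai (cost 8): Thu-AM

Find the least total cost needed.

14

This is a weighted set-cover instance.
Choose Jules and Theo: together they cover Thu-PM, Wed-AM, Mon-AM, Thu-AM — every shift.
Total cost: 6 + 8 = 14.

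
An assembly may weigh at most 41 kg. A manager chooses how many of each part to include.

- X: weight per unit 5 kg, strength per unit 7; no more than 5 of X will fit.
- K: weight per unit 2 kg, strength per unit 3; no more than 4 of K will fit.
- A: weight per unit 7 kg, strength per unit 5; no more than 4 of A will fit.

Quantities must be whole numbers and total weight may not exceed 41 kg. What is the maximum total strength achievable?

52

K has the best ratio (3/2); taking only K gives at most 4×3 = 12 (stopped by the supply cap of 4).
Mixing does better — 5×X, 4×K, and 1×A: weight 40 ≤ 41, strength 5·7 + 4·3 + 1·5 = 52.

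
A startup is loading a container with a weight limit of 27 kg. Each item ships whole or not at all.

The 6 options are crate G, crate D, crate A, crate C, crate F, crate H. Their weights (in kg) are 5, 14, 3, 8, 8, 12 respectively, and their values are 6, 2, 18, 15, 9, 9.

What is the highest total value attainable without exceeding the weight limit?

Take crate G, crate A, crate C, and crate F: weight 5 + 3 + 8 + 8 = 24 ≤ 27, value 6 + 18 + 15 + 9 = 48.
No other feasible combination does better.

48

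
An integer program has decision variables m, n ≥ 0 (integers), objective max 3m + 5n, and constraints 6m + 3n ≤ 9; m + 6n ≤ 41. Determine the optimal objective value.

(m,n)=(0,3): 6·0+3·3=9≤9, 1·0+6·3=18≤41, objective 15.
(m,n)=(0,2): 6·0+3·2=6≤9, 1·0+6·2=12≤41, objective 10.
Maximum is 15 at (m,n)=(0,3).

15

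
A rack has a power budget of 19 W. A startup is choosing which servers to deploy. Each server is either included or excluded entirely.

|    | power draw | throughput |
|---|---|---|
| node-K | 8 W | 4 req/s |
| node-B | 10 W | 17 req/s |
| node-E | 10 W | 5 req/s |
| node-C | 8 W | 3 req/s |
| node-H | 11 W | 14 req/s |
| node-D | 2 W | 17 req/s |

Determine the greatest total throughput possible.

34

This is a 0-1 knapsack instance.
node-K + node-C + node-D: power draw 8 + 8 + 2 = 18 ≤ 19, throughput 4 + 3 + 17 = 24.
node-B + node-D: power draw 10 + 2 = 12 ≤ 19, throughput 17 + 17 = 34.
node-H + node-D: power draw 11 + 2 = 13 ≤ 19, throughput 14 + 17 = 31.
Best is node-B and node-D with total throughput 34.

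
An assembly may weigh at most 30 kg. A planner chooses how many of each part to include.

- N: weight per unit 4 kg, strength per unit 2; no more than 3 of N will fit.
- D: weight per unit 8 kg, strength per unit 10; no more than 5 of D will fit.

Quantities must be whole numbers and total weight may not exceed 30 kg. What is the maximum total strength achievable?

This is a bounded integer knapsack.
D has the best ratio (10/8); taking only D gives at most 3×10 = 30 (stopped by the weight limit).
Mixing does better — 1×N and 3×D: weight 28 ≤ 30, strength 1·2 + 3·10 = 32.

32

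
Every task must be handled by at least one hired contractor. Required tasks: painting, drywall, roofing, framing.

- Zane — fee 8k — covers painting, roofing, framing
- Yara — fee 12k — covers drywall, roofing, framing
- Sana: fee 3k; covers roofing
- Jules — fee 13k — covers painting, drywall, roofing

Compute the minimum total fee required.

20

Choose Zane and Yara: together they cover painting, drywall, roofing, framing — every task.
Total fee: 8 + 12 = 20.
No cover costs less than 20.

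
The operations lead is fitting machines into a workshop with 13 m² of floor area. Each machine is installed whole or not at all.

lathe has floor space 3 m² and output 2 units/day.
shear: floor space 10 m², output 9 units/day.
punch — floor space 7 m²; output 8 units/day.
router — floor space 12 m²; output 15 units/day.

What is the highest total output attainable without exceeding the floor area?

Allowing fractional choices, the relaxed optimum would be about 16.1, but machines are indivisible.
router: floor space 12 ≤ 13, output 15.
lathe + shear: floor space 3 + 10 = 13 ≤ 13, output 2 + 9 = 11.
Best is router with total output 15.

15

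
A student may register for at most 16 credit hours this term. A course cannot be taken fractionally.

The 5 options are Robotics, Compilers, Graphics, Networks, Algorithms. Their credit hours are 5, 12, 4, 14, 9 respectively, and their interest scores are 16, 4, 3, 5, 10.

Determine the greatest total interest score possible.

26

This is a 0-1 knapsack instance.
Robotics: credit hours 5 ≤ 16, interest score 16.
Robotics + Graphics: credit hours 5 + 4 = 9 ≤ 16, interest score 16 + 3 = 19.
Robotics + Algorithms: credit hours 5 + 9 = 14 ≤ 16, interest score 16 + 10 = 26.
Best is Robotics and Algorithms with total interest score 26.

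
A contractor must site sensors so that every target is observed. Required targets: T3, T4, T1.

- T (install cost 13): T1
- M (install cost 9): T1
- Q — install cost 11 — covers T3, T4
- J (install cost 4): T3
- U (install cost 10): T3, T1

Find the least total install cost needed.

20

This is a weighted set-cover instance.
Choose M and Q: together they cover T3, T4, T1 — every target.
Total install cost: 9 + 11 = 20.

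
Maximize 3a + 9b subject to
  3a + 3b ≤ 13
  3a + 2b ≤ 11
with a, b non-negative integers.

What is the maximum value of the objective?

36

(a,b)=(0,4) is feasible, giving 36.
(a,b)=(1,3) is feasible, giving 30.
(a,b)=(0,3) is feasible, giving 27.
Maximum is 36 at (a,b)=(0,4).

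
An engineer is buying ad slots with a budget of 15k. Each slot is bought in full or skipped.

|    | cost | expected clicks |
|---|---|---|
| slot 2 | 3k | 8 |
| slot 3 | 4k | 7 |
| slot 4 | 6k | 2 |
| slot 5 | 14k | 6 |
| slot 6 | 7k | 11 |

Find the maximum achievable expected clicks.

26

Allowing fractional choices, the relaxed optimum would be about 26.4, but ad slots are indivisible.
slot 2 + slot 6: cost 3 + 7 = 10 ≤ 15, expected clicks 8 + 11 = 19.
slot 2 + slot 3 + slot 6: cost 3 + 4 + 7 = 14 ≤ 15, expected clicks 8 + 7 + 11 = 26.
Best is slot 2, slot 3, and slot 6 with total expected clicks 26.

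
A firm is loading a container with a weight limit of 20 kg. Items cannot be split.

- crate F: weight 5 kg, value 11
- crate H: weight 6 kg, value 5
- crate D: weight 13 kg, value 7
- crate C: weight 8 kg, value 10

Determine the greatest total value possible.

This is a 0-1 knapsack instance.
Allowing fractional choices, the relaxed optimum would be about 26.5, but items are indivisible.
crate F + crate H + crate C: weight 5 + 6 + 8 = 19 ≤ 20, value 11 + 5 + 10 = 26.
crate F + crate D: weight 5 + 13 = 18 ≤ 20, value 11 + 7 = 18.
crate F + crate C: weight 5 + 8 = 13 ≤ 20, value 11 + 10 = 21.
Best is crate F, crate H, and crate C with total value 26.

26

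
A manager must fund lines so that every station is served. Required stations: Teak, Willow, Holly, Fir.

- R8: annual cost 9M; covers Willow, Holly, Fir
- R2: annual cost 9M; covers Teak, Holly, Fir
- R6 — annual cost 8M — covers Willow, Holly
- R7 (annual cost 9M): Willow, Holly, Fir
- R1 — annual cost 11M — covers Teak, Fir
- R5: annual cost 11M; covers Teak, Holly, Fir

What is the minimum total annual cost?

17

Choose R2 and R6: together they cover Teak, Willow, Holly, Fir — every station.
Total annual cost: 9 + 8 = 17.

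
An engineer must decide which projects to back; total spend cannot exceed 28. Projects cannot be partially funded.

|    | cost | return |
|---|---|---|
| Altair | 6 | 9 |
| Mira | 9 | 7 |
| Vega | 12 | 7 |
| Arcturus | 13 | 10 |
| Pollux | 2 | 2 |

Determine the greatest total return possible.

Allowing fractional choices, the relaxed optimum would be about 26.5, but projects are indivisible.
Altair + Mira + Arcturus: cost 6 + 9 + 13 = 28 ≤ 28, return 9 + 7 + 10 = 26.
Altair + Mira + Vega: cost 6 + 9 + 12 = 27 ≤ 28, return 9 + 7 + 7 = 23.
Altair + Arcturus + Pollux: cost 6 + 13 + 2 = 21 ≤ 28, return 9 + 10 + 2 = 21.
Best is Altair, Mira, and Arcturus with total return 26.

26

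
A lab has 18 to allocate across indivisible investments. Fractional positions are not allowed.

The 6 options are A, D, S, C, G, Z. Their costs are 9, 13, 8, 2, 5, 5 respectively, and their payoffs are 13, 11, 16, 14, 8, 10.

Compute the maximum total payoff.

Allowing fractional choices, the relaxed optimum would be about 44.8, but investments are indivisible.
S + C + Z: cost 8 + 2 + 5 = 15 ≤ 18, payoff 16 + 14 + 10 = 40.
S + C + G: cost 8 + 2 + 5 = 15 ≤ 18, payoff 16 + 14 + 8 = 38.
A + C + Z: cost 9 + 2 + 5 = 16 ≤ 18, payoff 13 + 14 + 10 = 37.
Best is S, C, and Z with total payoff 40.

40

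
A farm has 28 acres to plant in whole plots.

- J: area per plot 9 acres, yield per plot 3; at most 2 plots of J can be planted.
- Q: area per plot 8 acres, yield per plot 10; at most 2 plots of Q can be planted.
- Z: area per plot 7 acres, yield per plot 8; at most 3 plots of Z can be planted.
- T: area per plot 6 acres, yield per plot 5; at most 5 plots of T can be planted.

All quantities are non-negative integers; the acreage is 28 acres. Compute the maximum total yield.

31

Q has the best ratio (10/8); taking only Q gives at most 2×10 = 20 (stopped by the supply cap of 2).
Mixing does better — 1×Q, 2×Z, and 1×T: area 28 ≤ 28, yield 1·10 + 2·8 + 1·5 = 31.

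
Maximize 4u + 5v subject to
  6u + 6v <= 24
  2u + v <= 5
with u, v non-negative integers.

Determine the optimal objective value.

20

(u,v)=(0,4) is feasible, giving 20.
(u,v)=(1,3) is feasible, giving 19.
(u,v)=(0,3) is feasible, giving 15.
No feasible integer point exceeds 20.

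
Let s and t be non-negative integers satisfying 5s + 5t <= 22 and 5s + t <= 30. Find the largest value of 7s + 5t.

28

The continuous relaxation peaks at (4.4, 0) with value 30.80; rounding to a feasible lattice point costs some objective.
(s,t)=(4,0): 5·4+5·0=20≤22, 5·4+1·0=20≤30, objective 28.
(s,t)=(3,1): 5·3+5·1=20≤22, 5·3+1·1=16≤30, objective 26.
(s,t)=(3,0): 5·3+5·0=15≤22, 5·3+1·0=15≤30, objective 21.
No feasible integer point exceeds 28.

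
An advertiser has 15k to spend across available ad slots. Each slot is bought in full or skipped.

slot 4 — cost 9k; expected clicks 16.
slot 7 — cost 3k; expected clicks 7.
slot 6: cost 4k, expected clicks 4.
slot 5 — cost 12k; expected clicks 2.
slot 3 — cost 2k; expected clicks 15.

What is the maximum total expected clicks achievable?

slot 4 + slot 3: cost 9 + 2 = 11 ≤ 15, expected clicks 16 + 15 = 31.
slot 4 + slot 7 + slot 3: cost 9 + 3 + 2 = 14 ≤ 15, expected clicks 16 + 7 + 15 = 38.
slot 4 + slot 6 + slot 3: cost 9 + 4 + 2 = 15 ≤ 15, expected clicks 16 + 4 + 15 = 35.
Best is slot 4, slot 7, and slot 3 with total expected clicks 38.

38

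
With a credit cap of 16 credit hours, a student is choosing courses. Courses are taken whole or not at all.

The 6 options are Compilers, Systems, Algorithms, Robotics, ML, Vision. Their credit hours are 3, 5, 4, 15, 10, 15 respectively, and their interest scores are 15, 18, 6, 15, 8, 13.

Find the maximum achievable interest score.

Allowing fractional choices, the relaxed optimum would be about 43.0, but courses are indivisible.
Compilers + Systems + Algorithms: credit hours 3 + 5 + 4 = 12 ≤ 16, interest score 15 + 18 + 6 = 39.
Compilers + Systems: credit hours 3 + 5 = 8 ≤ 16, interest score 15 + 18 = 33.
Systems + ML: credit hours 5 + 10 = 15 ≤ 16, interest score 18 + 8 = 26.
Best is Compilers, Systems, and Algorithms with total interest score 39.

39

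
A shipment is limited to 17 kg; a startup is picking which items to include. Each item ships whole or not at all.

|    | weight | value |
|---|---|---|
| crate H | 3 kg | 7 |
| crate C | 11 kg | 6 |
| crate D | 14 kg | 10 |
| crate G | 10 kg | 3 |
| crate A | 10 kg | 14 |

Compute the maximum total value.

Allowing fractional choices, the relaxed optimum would be about 23.9, but items are indivisible.
crate A: weight 10 ≤ 17, value 14.
crate H + crate D: weight 3 + 14 = 17 ≤ 17, value 7 + 10 = 17.
crate H + crate A: weight 3 + 10 = 13 ≤ 17, value 7 + 14 = 21.
Best is crate H and crate A with total value 21.

21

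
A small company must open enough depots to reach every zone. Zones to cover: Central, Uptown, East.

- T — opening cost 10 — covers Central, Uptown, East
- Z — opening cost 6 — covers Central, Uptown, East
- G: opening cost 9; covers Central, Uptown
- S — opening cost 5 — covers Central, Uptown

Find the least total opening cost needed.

Z alone covers Central, Uptown, East — every zone.
Total opening cost: 6.
No cover costs less than 6.

6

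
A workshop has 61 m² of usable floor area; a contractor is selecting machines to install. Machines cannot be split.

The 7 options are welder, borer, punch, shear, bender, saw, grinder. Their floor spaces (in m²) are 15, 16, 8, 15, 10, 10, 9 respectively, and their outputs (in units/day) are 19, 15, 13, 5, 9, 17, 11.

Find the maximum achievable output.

Take welder, borer, punch, saw, and grinder: floor space 15 + 16 + 8 + 10 + 9 = 58 ≤ 61, output 19 + 15 + 13 + 17 + 11 = 75.
No other feasible combination does better.

75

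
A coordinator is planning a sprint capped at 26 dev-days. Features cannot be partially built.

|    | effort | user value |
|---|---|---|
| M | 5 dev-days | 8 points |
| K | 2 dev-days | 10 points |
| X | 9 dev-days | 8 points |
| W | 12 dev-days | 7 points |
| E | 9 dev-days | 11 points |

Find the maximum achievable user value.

37

Treat it as a binary knapsack problem.
Take M, K, X, and E: effort 5 + 2 + 9 + 9 = 25 ≤ 26, user value 8 + 10 + 8 + 11 = 37.
No other feasible combination does better.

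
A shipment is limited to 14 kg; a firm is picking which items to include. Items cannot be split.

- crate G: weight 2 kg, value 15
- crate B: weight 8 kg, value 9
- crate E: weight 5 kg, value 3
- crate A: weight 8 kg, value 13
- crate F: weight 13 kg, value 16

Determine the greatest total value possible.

28

Allowing fractional choices, the relaxed optimum would be about 32.9, but items are indivisible.
crate G + crate B: weight 2 + 8 = 10 ≤ 14, value 15 + 9 = 24.
crate G + crate A: weight 2 + 8 = 10 ≤ 14, value 15 + 13 = 28.
crate G + crate E: weight 2 + 5 = 7 ≤ 14, value 15 + 3 = 18.
Best is crate G and crate A with total value 28.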